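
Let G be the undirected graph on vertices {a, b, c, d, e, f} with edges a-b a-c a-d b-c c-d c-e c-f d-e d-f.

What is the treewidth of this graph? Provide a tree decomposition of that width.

Treewidth 2.
One optimal decomposition is:
Bags: B1 = {c, d, f}  B2 = {a, c, d}  B3 = {a, b, c}  B4 = {c, d, e}
Tree: B1–B2, B2–B3, B1–B4

Each bag holds 3 vertices, so the decomposition has width 2, which upper-bounds the treewidth. Conversely, {c, d, e} is a clique of size 3, and the vertices of any clique must share a bag in every tree decomposition; so some bag has ≥ 3 vertices and tw(G) ≥ 2. Therefore the treewidth is 2.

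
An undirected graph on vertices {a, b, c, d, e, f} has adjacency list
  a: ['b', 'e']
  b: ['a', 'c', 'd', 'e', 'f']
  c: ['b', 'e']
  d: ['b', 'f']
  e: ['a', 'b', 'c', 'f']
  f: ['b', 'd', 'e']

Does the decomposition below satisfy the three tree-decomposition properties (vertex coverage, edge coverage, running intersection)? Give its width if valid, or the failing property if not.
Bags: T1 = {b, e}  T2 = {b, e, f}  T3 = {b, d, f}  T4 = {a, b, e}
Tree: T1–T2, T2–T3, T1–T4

A tree decomposition must satisfy three properties: every vertex lies in some bag; for every edge, both endpoints lie together in some bag; and for every vertex, the bags containing it form a connected subtree. Here vertex c appears in no bag, so the decomposition is invalid.

No — vertex c appears in no bag.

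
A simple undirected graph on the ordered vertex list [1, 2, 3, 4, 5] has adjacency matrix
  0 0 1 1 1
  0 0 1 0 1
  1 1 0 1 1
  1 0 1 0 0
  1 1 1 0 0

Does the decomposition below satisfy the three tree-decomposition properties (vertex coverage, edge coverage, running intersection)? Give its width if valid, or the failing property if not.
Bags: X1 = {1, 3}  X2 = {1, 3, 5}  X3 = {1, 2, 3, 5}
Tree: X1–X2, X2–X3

A tree decomposition must satisfy three properties: every vertex lies in some bag; for every edge, both endpoints lie together in some bag; and for every vertex, the bags containing it form a connected subtree. Here vertex 4 appears in no bag, so the decomposition is invalid.

No — vertex 4 appears in no bag.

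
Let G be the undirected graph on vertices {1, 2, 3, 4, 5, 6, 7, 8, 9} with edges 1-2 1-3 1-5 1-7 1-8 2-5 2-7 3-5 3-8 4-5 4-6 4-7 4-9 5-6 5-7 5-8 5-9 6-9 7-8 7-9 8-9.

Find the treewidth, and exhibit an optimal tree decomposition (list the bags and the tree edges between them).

Treewidth 3.
One optimal decomposition is:
Bags: B1 = {1, 5, 7, 8}  B2 = {5, 7, 8, 9}  B3 = {1, 3, 5, 8}  B4 = {4, 5, 7, 9}  B5 = {4, 5, 6, 9}  B6 = {1, 2, 5, 7}
Tree: B1–B2, B1–B3, B2–B4, B4–B5, B1–B6

Every bag has size at most 4, so the width is 4 − 1 = 3 and tw(G) ≤ 3. Conversely, {1, 3, 5, 8} is a clique of size 4, and the vertices of any clique must share a bag in every tree decomposition; so some bag has ≥ 4 vertices and tw(G) ≥ 3. Combining the bounds, tw(G) = 3.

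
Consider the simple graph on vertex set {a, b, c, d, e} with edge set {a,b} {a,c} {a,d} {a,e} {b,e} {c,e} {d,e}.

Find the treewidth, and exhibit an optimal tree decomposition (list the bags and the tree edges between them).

Treewidth 2.
One optimal decomposition is:
Bags: B1 = {a, c, e}  B2 = {a, d, e}  B3 = {a, b, e}
Tree: B1–B2, B2–B3

Each bag holds 3 vertices, so the decomposition has width 2, which upper-bounds the treewidth. Conversely, {a, d, e} is a clique of size 3, and the vertices of any clique must share a bag in every tree decomposition; so some bag has ≥ 3 vertices and tw(G) ≥ 2. Therefore the treewidth is 2.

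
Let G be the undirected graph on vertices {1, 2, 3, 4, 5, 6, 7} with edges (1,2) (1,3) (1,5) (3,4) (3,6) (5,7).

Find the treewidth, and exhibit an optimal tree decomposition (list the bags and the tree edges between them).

Every bag has size at most 2, so the width is 2 − 1 = 1 and tw(G) ≤ 1. G has an edge, so its treewidth is at least 1. Therefore the treewidth is 1.

Treewidth 1.
One such decomposition:
Bags: B1 = {1, 5}  B2 = {1, 2}  B3 = {5, 7}  B4 = {1, 3}  B5 = {3, 6}  B6 = {3, 4}
Tree: B1–B2, B1–B3, B2–B4, B4–B5, B5–B6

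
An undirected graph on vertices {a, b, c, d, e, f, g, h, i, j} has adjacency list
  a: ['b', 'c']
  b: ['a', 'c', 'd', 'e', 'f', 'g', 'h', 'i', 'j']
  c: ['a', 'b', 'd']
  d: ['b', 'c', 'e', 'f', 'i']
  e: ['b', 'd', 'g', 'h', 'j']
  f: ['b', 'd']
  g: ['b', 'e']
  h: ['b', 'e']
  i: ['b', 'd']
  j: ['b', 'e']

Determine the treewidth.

A width-2 tree decomposition is:
Bags: B1 = {b, c, d}  B2 = {b, d, f}  B3 = {b, d, i}  B4 = {b, d, e}  B5 = {b, e, j}  B6 = {b, e, h}  B7 = {b, e, g}  B8 = {a, b, c}
Tree: B1–B2, B1–B3, B3–B4, B4–B5, B5–B6, B5–B7, B1–B8
The largest bag has 3 vertices, giving width 2; this decomposition certifies tw(G) ≤ 2. For the lower bound, the 3 vertices {b, d, e} are pairwise adjacent, and any tree decomposition puts a clique entirely inside one bag — forcing width ≥ 2. Hence tw(G) = 2 exactly.

2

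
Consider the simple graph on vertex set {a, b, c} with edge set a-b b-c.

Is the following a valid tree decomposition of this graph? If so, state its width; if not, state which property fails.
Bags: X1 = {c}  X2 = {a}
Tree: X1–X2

A tree decomposition must satisfy three properties: every vertex lies in some bag; for every edge, both endpoints lie together in some bag; and for every vertex, the bags containing it form a connected subtree. Here vertex b appears in no bag, so the decomposition is invalid.

No — vertex b appears in no bag.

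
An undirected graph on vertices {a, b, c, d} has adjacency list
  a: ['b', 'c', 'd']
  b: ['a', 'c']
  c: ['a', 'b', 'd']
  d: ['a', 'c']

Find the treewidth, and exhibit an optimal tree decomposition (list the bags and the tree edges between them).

The largest bag has 3 vertices, giving width 2; this decomposition certifies tw(G) ≤ 2. On the other hand G contains the 3-clique {a, c, d}. A clique must lie in a single bag of any decomposition, so no decomposition can have width below 2. Hence tw(G) = 2 exactly.

Treewidth 2.
Bags: B1 = {a, b, c}  B2 = {a, c, d}
Tree: B1–B2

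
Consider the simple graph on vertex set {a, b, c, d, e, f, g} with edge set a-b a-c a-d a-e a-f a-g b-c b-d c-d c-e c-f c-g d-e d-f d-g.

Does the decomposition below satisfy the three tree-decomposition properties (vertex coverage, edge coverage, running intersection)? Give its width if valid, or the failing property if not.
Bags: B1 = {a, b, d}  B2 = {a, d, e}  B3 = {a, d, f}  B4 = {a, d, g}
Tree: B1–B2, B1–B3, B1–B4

No — vertex c appears in no bag.

A tree decomposition must satisfy three properties: every vertex lies in some bag; for every edge, both endpoints lie together in some bag; and for every vertex, the bags containing it form a connected subtree. Here vertex c appears in no bag, so the decomposition is invalid.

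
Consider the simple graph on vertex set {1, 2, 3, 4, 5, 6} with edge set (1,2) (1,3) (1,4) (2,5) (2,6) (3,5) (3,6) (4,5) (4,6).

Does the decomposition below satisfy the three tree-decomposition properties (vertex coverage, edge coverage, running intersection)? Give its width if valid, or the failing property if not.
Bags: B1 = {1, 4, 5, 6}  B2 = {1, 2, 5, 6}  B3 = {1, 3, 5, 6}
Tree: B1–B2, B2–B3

Yes; width 3.

Vertex coverage: the bags together contain {1, 2, 3, 4, 5, 6}, the full vertex set. Edge coverage: each edge of G has both endpoints in at least one bag. Running intersection: for every vertex, the bags containing it form a connected subtree. All three properties hold, so this is a valid tree decomposition of width max|bag| − 1 = 3, and hence tw(G) ≤ 3.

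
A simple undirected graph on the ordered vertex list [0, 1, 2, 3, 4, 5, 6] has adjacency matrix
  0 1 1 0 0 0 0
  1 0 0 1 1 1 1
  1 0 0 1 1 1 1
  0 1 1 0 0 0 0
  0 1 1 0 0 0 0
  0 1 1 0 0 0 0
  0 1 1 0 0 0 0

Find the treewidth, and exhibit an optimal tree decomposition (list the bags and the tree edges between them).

Treewidth 2.
One such decomposition:
Bags: B1 = {1, 2, 6}  B2 = {0, 1, 2}  B3 = {1, 2, 3}  B4 = {1, 2, 4}  B5 = {1, 2, 5}
Tree: B1–B2, B2–B3, B3–B4, B4–B5

Each bag holds 3 vertices, so the decomposition has width 2, which upper-bounds the treewidth. The edges 2–6–1–0–2 form a cycle, so G is not a tree and its treewidth is at least 2. Therefore the treewidth is 2.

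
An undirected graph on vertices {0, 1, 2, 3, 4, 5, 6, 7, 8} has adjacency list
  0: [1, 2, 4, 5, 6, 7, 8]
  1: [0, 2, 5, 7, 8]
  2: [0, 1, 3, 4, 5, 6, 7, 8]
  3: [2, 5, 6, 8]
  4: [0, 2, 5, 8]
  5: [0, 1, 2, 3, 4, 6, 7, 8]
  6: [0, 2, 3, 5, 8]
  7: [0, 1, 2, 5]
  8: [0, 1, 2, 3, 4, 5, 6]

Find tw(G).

A width-4 tree decomposition is:
Bags: B1 = {0, 2, 5, 6, 8}  B2 = {0, 1, 2, 5, 8}  B3 = {0, 1, 2, 5, 7}  B4 = {0, 2, 4, 5, 8}  B5 = {2, 3, 5, 6, 8}
Tree: B1–B2, B2–B3, B1–B4, B1–B5
The largest bag has 5 vertices, giving width 4; this decomposition certifies tw(G) ≤ 4. On the other hand G contains the 5-clique {0, 1, 2, 5, 8}. A clique must lie in a single bag of any decomposition, so no decomposition can have width below 4. Combining the bounds, tw(G) = 4.

4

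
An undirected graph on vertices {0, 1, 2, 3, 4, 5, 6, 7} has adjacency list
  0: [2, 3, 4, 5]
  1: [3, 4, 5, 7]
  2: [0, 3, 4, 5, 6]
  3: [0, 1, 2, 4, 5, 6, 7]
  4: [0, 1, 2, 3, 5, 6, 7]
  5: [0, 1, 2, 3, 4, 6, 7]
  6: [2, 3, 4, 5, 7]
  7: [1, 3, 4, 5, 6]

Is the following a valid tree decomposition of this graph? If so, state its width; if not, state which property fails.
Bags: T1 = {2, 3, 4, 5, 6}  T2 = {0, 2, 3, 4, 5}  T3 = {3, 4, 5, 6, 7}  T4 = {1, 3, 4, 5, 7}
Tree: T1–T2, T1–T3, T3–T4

Checking the three conditions: (i) the bags cover all of {0, 1, 2, 3, 4, 5, 6, 7}; (ii) for each edge, some bag contains both endpoints; (iii) the bags containing any fixed vertex form a subtree. All hold, so the decomposition is valid with width 5 − 1 = 4.

Yes; width 4.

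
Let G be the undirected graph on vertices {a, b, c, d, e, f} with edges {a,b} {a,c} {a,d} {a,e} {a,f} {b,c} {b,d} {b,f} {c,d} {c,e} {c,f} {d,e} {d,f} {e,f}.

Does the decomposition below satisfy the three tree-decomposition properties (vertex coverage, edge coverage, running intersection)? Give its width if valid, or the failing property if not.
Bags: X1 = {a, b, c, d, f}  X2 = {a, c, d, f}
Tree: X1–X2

A tree decomposition must satisfy three properties: every vertex lies in some bag; for every edge, both endpoints lie together in some bag; and for every vertex, the bags containing it form a connected subtree. Here vertex e appears in no bag, so the decomposition is invalid.

No — vertex e appears in no bag.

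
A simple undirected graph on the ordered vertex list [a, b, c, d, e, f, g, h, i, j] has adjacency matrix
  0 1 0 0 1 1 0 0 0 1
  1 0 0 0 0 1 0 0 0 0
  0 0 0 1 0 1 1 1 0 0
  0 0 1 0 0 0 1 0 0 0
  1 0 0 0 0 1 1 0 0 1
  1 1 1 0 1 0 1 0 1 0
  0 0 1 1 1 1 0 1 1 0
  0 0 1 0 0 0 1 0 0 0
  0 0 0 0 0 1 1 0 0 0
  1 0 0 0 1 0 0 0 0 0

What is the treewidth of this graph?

A width-2 tree decomposition is:
Bags: B1 = {c, f, g}  B2 = {e, f, g}  B3 = {c, g, h}  B4 = {a, e, f}  B5 = {c, d, g}  B6 = {a, e, j}  B7 = {a, b, f}  B8 = {f, g, i}
Tree: B1–B2, B1–B3, B2–B4, B1–B5, B4–B6, B4–B7, B1–B8
Each bag holds 3 vertices, so the decomposition has width 2, which upper-bounds the treewidth. Conversely, {c, d, g} is a clique of size 3, and the vertices of any clique must share a bag in every tree decomposition; so some bag has ≥ 3 vertices and tw(G) ≥ 2. Combining the bounds, tw(G) = 2.

2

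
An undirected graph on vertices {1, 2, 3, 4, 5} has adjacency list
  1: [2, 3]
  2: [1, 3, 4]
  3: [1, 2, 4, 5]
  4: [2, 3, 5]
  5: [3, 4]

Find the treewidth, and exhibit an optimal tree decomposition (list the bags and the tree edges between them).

Treewidth 2.
One optimal decomposition is:
Bags: B1 = {2, 3, 4}  B2 = {1, 2, 3}  B3 = {3, 4, 5}
Tree: B1–B2, B1–B3

Each bag holds 3 vertices, so the decomposition has width 2, which upper-bounds the treewidth. Conversely, {1, 2, 3} is a clique of size 3, and the vertices of any clique must share a bag in every tree decomposition; so some bag has ≥ 3 vertices and tw(G) ≥ 2. Hence tw(G) = 2 exactly.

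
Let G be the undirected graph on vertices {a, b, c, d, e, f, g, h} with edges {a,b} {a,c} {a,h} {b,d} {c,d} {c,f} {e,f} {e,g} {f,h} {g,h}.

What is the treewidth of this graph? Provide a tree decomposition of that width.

Treewidth 2.
One optimal decomposition is:
Bags: B1 = {e, f, g}  B2 = {f, g, h}  B3 = {c, f, h}  B4 = {a, c, h}  B5 = {a, c, d}  B6 = {a, b, d}
Tree: B1–B2, B2–B3, B3–B4, B4–B5, B5–B6

Each bag holds 3 vertices, so the decomposition has width 2, which upper-bounds the treewidth. Since e–g–h–f–e is a cycle in G, G is not acyclic. Forests are exactly the graphs of treewidth ≤ 1, so tw(G) ≥ 2. Hence tw(G) = 2 exactly.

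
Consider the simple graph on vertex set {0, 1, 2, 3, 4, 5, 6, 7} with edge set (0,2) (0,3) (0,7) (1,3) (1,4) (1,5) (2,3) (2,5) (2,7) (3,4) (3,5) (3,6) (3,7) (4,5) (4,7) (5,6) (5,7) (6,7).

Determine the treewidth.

A width-3 tree decomposition is:
Bags: B1 = {3, 4, 5, 7}  B2 = {2, 3, 5, 7}  B3 = {1, 3, 4, 5}  B4 = {0, 2, 3, 7}  B5 = {3, 5, 6, 7}
Tree: B1–B2, B1–B3, B2–B4, B2–B5
Every bag has size at most 4, so the width is 4 − 1 = 3 and tw(G) ≤ 3. On the other hand G contains the 4-clique {0, 2, 3, 7}. A clique must lie in a single bag of any decomposition, so no decomposition can have width below 3. Combining the bounds, tw(G) = 3.

3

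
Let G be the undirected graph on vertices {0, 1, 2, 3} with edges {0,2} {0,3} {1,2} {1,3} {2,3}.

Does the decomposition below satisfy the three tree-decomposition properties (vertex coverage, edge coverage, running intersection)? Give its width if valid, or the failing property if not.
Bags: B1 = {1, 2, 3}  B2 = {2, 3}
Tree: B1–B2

A tree decomposition must satisfy three properties: every vertex lies in some bag; for every edge, both endpoints lie together in some bag; and for every vertex, the bags containing it form a connected subtree. Here vertex 0 appears in no bag, so the decomposition is invalid.

No — vertex 0 appears in no bag.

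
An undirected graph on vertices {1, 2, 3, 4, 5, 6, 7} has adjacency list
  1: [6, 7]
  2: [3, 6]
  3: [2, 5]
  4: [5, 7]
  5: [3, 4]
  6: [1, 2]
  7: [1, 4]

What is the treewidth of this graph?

2

A width-2 tree decomposition is:
Bags: B1 = {1, 2, 6}  B2 = {1, 2, 7}  B3 = {2, 4, 7}  B4 = {2, 4, 5}  B5 = {2, 3, 5}
Tree: B1–B2, B2–B3, B3–B4, B4–B5
The largest bag has 3 vertices, giving width 2; this decomposition certifies tw(G) ≤ 2. For the lower bound, G contains the cycle 2–6–1–7–4–5–3–2, so G is not a forest; only forests have treewidth ≤ 1, hence tw(G) ≥ 2. Combining the bounds, tw(G) = 2.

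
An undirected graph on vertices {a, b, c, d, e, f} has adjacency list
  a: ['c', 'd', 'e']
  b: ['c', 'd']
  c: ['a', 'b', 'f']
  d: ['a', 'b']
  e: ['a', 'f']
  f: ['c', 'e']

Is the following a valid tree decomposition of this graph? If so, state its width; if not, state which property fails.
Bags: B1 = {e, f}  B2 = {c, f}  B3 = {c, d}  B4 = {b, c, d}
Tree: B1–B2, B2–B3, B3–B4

A tree decomposition must satisfy three properties: every vertex lies in some bag; for every edge, both endpoints lie together in some bag; and for every vertex, the bags containing it form a connected subtree. Here vertex a appears in no bag, so the decomposition is invalid.

No — vertex a appears in no bag.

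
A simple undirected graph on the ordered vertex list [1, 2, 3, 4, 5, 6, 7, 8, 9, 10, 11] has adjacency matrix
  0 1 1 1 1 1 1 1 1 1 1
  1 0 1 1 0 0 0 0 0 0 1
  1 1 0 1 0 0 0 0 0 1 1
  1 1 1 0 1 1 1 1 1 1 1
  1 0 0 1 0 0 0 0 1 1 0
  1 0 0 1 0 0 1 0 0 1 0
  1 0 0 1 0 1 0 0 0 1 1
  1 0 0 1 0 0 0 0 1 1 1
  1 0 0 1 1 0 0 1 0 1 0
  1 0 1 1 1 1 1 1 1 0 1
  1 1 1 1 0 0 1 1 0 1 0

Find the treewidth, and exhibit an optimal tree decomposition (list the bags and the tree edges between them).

Treewidth 4.
Bags: B1 = {1, 4, 8, 10, 11}  B2 = {1, 4, 8, 9, 10}  B3 = {1, 4, 7, 10, 11}  B4 = {1, 3, 4, 10, 11}  B5 = {1, 2, 3, 4, 11}  B6 = {1, 4, 6, 7, 10}  B7 = {1, 4, 5, 9, 10}
Tree: B1–B2, B1–B3, B3–B4, B4–B5, B3–B6, B2–B7

Every bag has size at most 5, so the width is 5 − 1 = 4 and tw(G) ≤ 4. Conversely, {1, 2, 3, 4, 11} is a clique of size 5, and the vertices of any clique must share a bag in every tree decomposition; so some bag has ≥ 5 vertices and tw(G) ≥ 4. Combining the bounds, tw(G) = 4.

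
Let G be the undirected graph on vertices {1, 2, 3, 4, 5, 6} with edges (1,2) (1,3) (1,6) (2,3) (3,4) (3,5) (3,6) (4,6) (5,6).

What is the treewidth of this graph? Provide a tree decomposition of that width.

Treewidth 2.
Bags: B1 = {3, 4, 6}  B2 = {3, 5, 6}  B3 = {1, 3, 6}  B4 = {1, 2, 3}
Tree: B1–B2, B1–B3, B3–B4

The largest bag has 3 vertices, giving width 2; this decomposition certifies tw(G) ≤ 2. For the lower bound, the 3 vertices {1, 2, 3} are pairwise adjacent, and any tree decomposition puts a clique entirely inside one bag — forcing width ≥ 2. Hence tw(G) = 2 exactly.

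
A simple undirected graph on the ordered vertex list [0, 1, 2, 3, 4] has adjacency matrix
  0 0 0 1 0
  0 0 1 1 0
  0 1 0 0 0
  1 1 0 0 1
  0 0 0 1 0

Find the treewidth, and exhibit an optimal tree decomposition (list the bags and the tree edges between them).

Treewidth 1.
One such decomposition:
Bags: B1 = {1, 3}  B2 = {3, 4}  B3 = {1, 2}  B4 = {0, 3}
Tree: B1–B2, B1–B3, B1–B4

Each bag holds 2 vertices, so the decomposition has width 1, which upper-bounds the treewidth. Since G has at least one edge (e.g. 3–1), it is not an edgeless graph, so tw(G) ≥ 1. The upper and lower bounds meet at 1, so that is the treewidth.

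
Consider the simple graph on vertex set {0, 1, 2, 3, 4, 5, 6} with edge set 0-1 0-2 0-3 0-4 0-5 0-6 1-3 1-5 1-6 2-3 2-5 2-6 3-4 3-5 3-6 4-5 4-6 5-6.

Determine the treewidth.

A width-4 tree decomposition is:
Bags: B1 = {0, 1, 3, 5, 6}  B2 = {0, 3, 4, 5, 6}  B3 = {0, 2, 3, 5, 6}
Tree: B1–B2, B2–B3
Every bag has size at most 5, so the width is 5 − 1 = 4 and tw(G) ≤ 4. For the lower bound, the 5 vertices {0, 1, 3, 5, 6} are pairwise adjacent, and any tree decomposition puts a clique entirely inside one bag — forcing width ≥ 4. Combining the bounds, tw(G) = 4.

4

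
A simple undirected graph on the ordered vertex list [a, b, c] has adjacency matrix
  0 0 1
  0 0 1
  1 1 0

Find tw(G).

A width-1 tree decomposition is:
Bags: B1 = {a, c}  B2 = {b, c}
Tree: B1–B2
Each bag holds 2 vertices, so the decomposition has width 1, which upper-bounds the treewidth. Any graph with an edge has treewidth ≥ 1, and G has the edge a–c. Hence tw(G) = 1 exactly.

1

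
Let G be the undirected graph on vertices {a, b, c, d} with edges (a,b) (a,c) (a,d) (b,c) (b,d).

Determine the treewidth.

2

A width-2 tree decomposition is:
Bags: B1 = {a, b, d}  B2 = {a, b, c}
Tree: B1–B2
Every bag has size at most 3, so the width is 3 − 1 = 2 and tw(G) ≤ 2. Conversely, {a, b, d} is a clique of size 3, and the vertices of any clique must share a bag in every tree decomposition; so some bag has ≥ 3 vertices and tw(G) ≥ 2. The upper and lower bounds meet at 2, so that is the treewidth.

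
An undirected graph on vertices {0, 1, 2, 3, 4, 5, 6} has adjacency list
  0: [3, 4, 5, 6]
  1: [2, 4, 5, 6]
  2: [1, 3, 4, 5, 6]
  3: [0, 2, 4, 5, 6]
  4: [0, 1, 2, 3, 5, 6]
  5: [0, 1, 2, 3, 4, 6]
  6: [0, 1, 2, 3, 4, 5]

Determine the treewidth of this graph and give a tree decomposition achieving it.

Treewidth 4.
Bags: B1 = {1, 2, 4, 5, 6}  B2 = {2, 3, 4, 5, 6}  B3 = {0, 3, 4, 5, 6}
Tree: B1–B2, B2–B3

Each bag holds 5 vertices, so the decomposition has width 4, which upper-bounds the treewidth. On the other hand G contains the 5-clique {0, 3, 4, 5, 6}. A clique must lie in a single bag of any decomposition, so no decomposition can have width below 4. The upper and lower bounds meet at 4, so that is the treewidth.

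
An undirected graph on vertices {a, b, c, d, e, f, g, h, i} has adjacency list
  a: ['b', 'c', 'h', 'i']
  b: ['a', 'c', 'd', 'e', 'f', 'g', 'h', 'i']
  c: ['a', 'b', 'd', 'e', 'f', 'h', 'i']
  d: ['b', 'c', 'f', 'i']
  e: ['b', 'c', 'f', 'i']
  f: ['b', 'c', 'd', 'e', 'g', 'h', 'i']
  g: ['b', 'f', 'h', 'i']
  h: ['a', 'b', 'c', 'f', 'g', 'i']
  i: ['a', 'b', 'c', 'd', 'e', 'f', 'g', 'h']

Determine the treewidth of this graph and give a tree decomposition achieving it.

Treewidth 4.
One such decomposition:
Bags: B1 = {b, c, f, h, i}  B2 = {a, b, c, h, i}  B3 = {b, c, e, f, i}  B4 = {b, c, d, f, i}  B5 = {b, f, g, h, i}
Tree: B1–B2, B1–B3, B1–B4, B1–B5

The largest bag has 5 vertices, giving width 4; this decomposition certifies tw(G) ≤ 4. On the other hand G contains the 5-clique {a, b, c, h, i}. A clique must lie in a single bag of any decomposition, so no decomposition can have width below 4. The upper and lower bounds meet at 4, so that is the treewidth.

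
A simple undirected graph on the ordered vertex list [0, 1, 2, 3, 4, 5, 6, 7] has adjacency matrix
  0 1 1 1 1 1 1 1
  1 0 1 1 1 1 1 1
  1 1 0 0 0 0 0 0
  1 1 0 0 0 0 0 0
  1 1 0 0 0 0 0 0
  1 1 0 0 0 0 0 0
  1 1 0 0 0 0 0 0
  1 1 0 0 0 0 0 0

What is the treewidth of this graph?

A width-2 tree decomposition is:
Bags: B1 = {0, 1, 6}  B2 = {0, 1, 3}  B3 = {0, 1, 5}  B4 = {0, 1, 2}  B5 = {0, 1, 7}  B6 = {0, 1, 4}
Tree: B1–B2, B1–B3, B2–B4, B4–B5, B5–B6
The largest bag has 3 vertices, giving width 2; this decomposition certifies tw(G) ≤ 2. On the other hand G contains the 3-clique {0, 1, 2}. A clique must lie in a single bag of any decomposition, so no decomposition can have width below 2. Therefore the treewidth is 2.

2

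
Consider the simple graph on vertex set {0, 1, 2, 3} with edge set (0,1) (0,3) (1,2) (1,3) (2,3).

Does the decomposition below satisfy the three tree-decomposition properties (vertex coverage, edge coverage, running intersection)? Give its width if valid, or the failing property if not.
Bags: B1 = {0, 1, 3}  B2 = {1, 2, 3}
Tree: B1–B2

Checking the three conditions: (i) the bags cover all of {0, 1, 2, 3}; (ii) for each edge, some bag contains both endpoints; (iii) the bags containing any fixed vertex form a subtree. All hold, so the decomposition is valid with width 3 − 1 = 2.

Yes; width 2.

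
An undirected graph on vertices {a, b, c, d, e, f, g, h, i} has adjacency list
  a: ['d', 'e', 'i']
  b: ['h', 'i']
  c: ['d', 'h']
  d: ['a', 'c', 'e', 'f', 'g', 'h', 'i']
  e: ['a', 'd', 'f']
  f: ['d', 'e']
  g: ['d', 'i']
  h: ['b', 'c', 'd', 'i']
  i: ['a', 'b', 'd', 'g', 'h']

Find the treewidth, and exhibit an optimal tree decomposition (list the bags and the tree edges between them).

Every bag has size at most 3, so the width is 3 − 1 = 2 and tw(G) ≤ 2. For the lower bound, the 3 vertices {d, e, f} are pairwise adjacent, and any tree decomposition puts a clique entirely inside one bag — forcing width ≥ 2. The upper and lower bounds meet at 2, so that is the treewidth.

Treewidth 2.
Bags: B1 = {a, d, i}  B2 = {d, h, i}  B3 = {a, d, e}  B4 = {b, h, i}  B5 = {c, d, h}  B6 = {d, g, i}  B7 = {d, e, f}
Tree: B1–B2, B1–B3, B2–B4, B2–B5, B2–B6, B3–B7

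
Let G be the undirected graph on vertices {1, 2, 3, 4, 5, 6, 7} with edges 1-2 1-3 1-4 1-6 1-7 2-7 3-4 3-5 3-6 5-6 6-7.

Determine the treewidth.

2

A width-2 tree decomposition is:
Bags: B1 = {1, 6, 7}  B2 = {1, 3, 6}  B3 = {1, 3, 4}  B4 = {3, 5, 6}  B5 = {1, 2, 7}
Tree: B1–B2, B2–B3, B2–B4, B1–B5
Every bag has size at most 3, so the width is 3 − 1 = 2 and tw(G) ≤ 2. For the lower bound, the 3 vertices {1, 2, 7} are pairwise adjacent, and any tree decomposition puts a clique entirely inside one bag — forcing width ≥ 2. The upper and lower bounds meet at 2, so that is the treewidth.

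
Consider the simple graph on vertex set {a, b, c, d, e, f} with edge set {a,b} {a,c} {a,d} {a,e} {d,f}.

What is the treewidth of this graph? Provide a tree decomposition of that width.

Treewidth 1.
Bags: B1 = {d, f}  B2 = {a, d}  B3 = {a, c}  B4 = {a, b}  B5 = {a, e}
Tree: B1–B2, B2–B3, B2–B4, B3–B5

The largest bag has 2 vertices, giving width 1; this decomposition certifies tw(G) ≤ 1. Any graph with an edge has treewidth ≥ 1, and G has the edge f–d. Hence tw(G) = 1 exactly.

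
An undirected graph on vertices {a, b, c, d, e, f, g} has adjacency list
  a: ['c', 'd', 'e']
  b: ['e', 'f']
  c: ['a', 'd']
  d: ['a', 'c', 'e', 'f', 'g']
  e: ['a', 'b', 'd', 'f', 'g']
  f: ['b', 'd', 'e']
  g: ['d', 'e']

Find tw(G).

2

A width-2 tree decomposition is:
Bags: B1 = {b, e, f}  B2 = {d, e, f}  B3 = {a, d, e}  B4 = {d, e, g}  B5 = {a, c, d}
Tree: B1–B2, B2–B3, B2–B4, B3–B5
Every bag has size at most 3, so the width is 3 − 1 = 2 and tw(G) ≤ 2. For the lower bound, the 3 vertices {d, e, g} are pairwise adjacent, and any tree decomposition puts a clique entirely inside one bag — forcing width ≥ 2. Combining the bounds, tw(G) = 2.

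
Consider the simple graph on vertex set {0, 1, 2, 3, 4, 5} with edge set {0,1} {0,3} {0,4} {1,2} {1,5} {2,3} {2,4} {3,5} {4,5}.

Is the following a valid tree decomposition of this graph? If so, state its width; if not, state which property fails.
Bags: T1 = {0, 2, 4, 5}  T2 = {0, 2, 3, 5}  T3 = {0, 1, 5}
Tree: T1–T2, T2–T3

No — edge (2,1) lies in no bag.

A tree decomposition must satisfy three properties: every vertex lies in some bag; for every edge, both endpoints lie together in some bag; and for every vertex, the bags containing it form a connected subtree. Here edge (2,1) lies in no bag, so the decomposition is invalid.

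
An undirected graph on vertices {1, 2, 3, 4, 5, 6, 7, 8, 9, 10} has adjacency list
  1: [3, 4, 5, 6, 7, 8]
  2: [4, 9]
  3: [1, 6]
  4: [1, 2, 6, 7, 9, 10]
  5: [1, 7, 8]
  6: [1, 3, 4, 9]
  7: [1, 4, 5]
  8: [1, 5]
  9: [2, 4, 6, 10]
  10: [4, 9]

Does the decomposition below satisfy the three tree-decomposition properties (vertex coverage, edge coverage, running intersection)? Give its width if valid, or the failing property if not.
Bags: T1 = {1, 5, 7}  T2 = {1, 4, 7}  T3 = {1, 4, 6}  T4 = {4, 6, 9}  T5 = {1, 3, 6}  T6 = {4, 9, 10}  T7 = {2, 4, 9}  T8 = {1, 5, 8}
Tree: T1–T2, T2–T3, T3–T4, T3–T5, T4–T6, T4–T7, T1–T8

Every vertex of G appears in some bag (union = {1, 2, 3, 4, 5, 6, 7, 8, 9, 10}); every edge is covered by a bag; and for each vertex v the set of bags containing v is connected in the bag tree. The decomposition is therefore valid. The largest bag has 3 vertices, so the width is 2.

Yes; width 2.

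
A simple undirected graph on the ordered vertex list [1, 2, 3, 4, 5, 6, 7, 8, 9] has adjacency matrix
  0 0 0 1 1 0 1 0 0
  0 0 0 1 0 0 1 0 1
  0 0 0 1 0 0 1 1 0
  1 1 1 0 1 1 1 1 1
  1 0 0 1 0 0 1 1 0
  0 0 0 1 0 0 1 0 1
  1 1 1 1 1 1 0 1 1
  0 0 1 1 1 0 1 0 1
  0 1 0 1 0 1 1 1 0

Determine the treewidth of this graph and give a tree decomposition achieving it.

Treewidth 3.
One such decomposition:
Bags: B1 = {2, 4, 7, 9}  B2 = {4, 6, 7, 9}  B3 = {4, 7, 8, 9}  B4 = {4, 5, 7, 8}  B5 = {3, 4, 7, 8}  B6 = {1, 4, 5, 7}
Tree: B1–B2, B2–B3, B3–B4, B3–B5, B4–B6

Each bag holds 4 vertices, so the decomposition has width 3, which upper-bounds the treewidth. On the other hand G contains the 4-clique {4, 7, 8, 9}. A clique must lie in a single bag of any decomposition, so no decomposition can have width below 3. Therefore the treewidth is 3.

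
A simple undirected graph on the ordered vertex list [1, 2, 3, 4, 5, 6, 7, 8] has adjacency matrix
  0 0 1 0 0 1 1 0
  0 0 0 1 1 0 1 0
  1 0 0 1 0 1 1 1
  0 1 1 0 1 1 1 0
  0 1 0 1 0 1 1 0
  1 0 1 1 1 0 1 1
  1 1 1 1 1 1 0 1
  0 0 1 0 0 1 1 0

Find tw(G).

A width-3 tree decomposition is:
Bags: B1 = {4, 5, 6, 7}  B2 = {3, 4, 6, 7}  B3 = {3, 6, 7, 8}  B4 = {1, 3, 6, 7}  B5 = {2, 4, 5, 7}
Tree: B1–B2, B2–B3, B3–B4, B1–B5
The largest bag has 4 vertices, giving width 3; this decomposition certifies tw(G) ≤ 3. On the other hand G contains the 4-clique {2, 4, 5, 7}. A clique must lie in a single bag of any decomposition, so no decomposition can have width below 3. Combining the bounds, tw(G) = 3.

3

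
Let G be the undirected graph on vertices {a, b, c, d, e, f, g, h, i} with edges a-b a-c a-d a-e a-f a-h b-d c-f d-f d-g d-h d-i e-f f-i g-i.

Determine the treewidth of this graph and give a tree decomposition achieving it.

Each bag holds 3 vertices, so the decomposition has width 2, which upper-bounds the treewidth. Conversely, {d, g, i} is a clique of size 3, and the vertices of any clique must share a bag in every tree decomposition; so some bag has ≥ 3 vertices and tw(G) ≥ 2. Therefore the treewidth is 2.

Treewidth 2.
One optimal decomposition is:
Bags: B1 = {a, d, f}  B2 = {a, e, f}  B3 = {a, c, f}  B4 = {a, b, d}  B5 = {d, f, i}  B6 = {a, d, h}  B7 = {d, g, i}
Tree: B1–B2, B1–B3, B1–B4, B1–B5, B4–B6, B5–B7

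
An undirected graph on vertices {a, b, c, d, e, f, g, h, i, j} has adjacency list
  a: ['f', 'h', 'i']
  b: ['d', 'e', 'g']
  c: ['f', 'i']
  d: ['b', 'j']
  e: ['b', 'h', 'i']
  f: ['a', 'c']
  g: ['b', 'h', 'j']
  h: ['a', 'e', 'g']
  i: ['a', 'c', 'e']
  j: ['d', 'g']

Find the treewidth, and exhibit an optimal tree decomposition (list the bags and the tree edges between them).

The largest bag has 3 vertices, giving width 2; this decomposition certifies tw(G) ≤ 2. The edges d–j–g–b–d form a cycle, so G is not a tree and its treewidth is at least 2. Therefore the treewidth is 2.

Treewidth 2.
One such decomposition:
Bags: B1 = {b, d, j}  B2 = {b, g, j}  B3 = {b, e, g}  B4 = {e, g, h}  B5 = {e, h, i}  B6 = {a, h, i}  B7 = {a, c, i}  B8 = {a, c, f}
Tree: B1–B2, B2–B3, B3–B4, B4–B5, B5–B6, B6–B7, B7–B8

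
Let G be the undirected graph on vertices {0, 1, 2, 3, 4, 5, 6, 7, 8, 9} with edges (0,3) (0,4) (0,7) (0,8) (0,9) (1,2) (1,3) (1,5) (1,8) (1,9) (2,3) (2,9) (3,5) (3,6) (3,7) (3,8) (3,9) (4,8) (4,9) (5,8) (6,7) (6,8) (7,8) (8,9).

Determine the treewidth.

3

A width-3 tree decomposition is:
Bags: B1 = {0, 3, 7, 8}  B2 = {3, 6, 7, 8}  B3 = {0, 3, 8, 9}  B4 = {1, 3, 8, 9}  B5 = {0, 4, 8, 9}  B6 = {1, 3, 5, 8}  B7 = {1, 2, 3, 9}
Tree: B1–B2, B1–B3, B3–B4, B3–B5, B4–B6, B4–B7
Each bag holds 4 vertices, so the decomposition has width 3, which upper-bounds the treewidth. Conversely, {0, 3, 8, 9} is a clique of size 4, and the vertices of any clique must share a bag in every tree decomposition; so some bag has ≥ 4 vertices and tw(G) ≥ 3. Therefore the treewidth is 3.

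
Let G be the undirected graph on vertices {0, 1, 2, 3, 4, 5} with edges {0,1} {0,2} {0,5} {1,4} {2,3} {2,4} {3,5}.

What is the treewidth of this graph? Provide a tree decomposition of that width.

Treewidth 2.
One such decomposition:
Bags: B1 = {1, 2, 4}  B2 = {0, 1, 2}  B3 = {0, 2, 3}  B4 = {0, 3, 5}
Tree: B1–B2, B2–B3, B3–B4

The largest bag has 3 vertices, giving width 2; this decomposition certifies tw(G) ≤ 2. The edges 4–1–0–2–4 form a cycle, so G is not a tree and its treewidth is at least 2. Therefore the treewidth is 2.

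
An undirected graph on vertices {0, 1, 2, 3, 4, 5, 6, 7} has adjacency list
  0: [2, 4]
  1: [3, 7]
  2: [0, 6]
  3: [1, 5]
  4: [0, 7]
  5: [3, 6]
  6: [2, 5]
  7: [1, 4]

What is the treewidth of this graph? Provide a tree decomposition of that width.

Every bag has size at most 3, so the width is 3 − 1 = 2 and tw(G) ≤ 2. The edges 1–3–5–6–2–0–4–7–1 form a cycle, so G is not a tree and its treewidth is at least 2. Therefore the treewidth is 2.

Treewidth 2.
One such decomposition:
Bags: B1 = {1, 3, 5}  B2 = {1, 5, 6}  B3 = {1, 2, 6}  B4 = {0, 1, 2}  B5 = {0, 1, 4}  B6 = {1, 4, 7}
Tree: B1–B2, B2–B3, B3–B4, B4–B5, B5–B6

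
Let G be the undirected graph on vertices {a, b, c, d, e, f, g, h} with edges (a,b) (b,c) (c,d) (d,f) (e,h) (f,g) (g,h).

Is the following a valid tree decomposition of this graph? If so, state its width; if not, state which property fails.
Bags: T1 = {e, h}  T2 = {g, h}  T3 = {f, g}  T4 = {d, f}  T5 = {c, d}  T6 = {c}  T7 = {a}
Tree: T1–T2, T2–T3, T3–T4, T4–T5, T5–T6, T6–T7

No — vertex b appears in no bag.

A tree decomposition must satisfy three properties: every vertex lies in some bag; for every edge, both endpoints lie together in some bag; and for every vertex, the bags containing it form a connected subtree. Here vertex b appears in no bag, so the decomposition is invalid.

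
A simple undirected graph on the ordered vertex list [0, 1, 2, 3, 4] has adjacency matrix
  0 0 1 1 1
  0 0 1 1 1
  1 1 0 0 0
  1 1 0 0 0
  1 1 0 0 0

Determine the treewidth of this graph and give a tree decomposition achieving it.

Each bag holds 3 vertices, so the decomposition has width 2, which upper-bounds the treewidth. For the lower bound, G contains the cycle 1–3–0–2–1, so G is not a forest; only forests have treewidth ≤ 1, hence tw(G) ≥ 2. Hence tw(G) = 2 exactly.

Treewidth 2.
Bags: B1 = {0, 1, 3}  B2 = {0, 1, 2}  B3 = {0, 1, 4}
Tree: B1–B2, B2–B3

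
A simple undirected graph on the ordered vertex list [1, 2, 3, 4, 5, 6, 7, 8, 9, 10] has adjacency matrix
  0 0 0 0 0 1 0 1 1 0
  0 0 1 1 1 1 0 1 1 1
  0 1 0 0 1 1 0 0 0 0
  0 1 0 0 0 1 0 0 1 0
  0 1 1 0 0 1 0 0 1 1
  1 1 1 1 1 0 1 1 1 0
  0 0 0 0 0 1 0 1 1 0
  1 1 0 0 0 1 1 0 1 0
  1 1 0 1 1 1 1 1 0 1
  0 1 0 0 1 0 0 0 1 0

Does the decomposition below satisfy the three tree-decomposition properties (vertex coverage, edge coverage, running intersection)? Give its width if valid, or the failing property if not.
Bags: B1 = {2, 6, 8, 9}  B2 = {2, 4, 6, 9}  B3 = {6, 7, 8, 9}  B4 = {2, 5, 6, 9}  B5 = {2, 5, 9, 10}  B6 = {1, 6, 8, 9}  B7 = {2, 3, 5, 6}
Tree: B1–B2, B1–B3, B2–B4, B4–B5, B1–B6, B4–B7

Yes; width 3.

Every vertex of G appears in some bag (union = {1, 2, 3, 4, 5, 6, 7, 8, 9, 10}); every edge is covered by a bag; and for each vertex v the set of bags containing v is connected in the bag tree. The decomposition is therefore valid. The largest bag has 4 vertices, so the width is 3.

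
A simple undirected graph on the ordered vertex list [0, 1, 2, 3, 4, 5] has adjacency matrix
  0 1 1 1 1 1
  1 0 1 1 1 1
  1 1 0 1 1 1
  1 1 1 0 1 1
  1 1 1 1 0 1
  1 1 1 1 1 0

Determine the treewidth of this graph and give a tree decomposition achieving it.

Treewidth 5.
One such decomposition:
Bags: B1 = {0, 1, 2, 3, 4, 5}
Tree: (single bag)

A single bag containing all 6 vertices is trivially a valid decomposition of width 5. For the lower bound, the 6 vertices {0, 1, 2, 3, 4, 5} are pairwise adjacent, and any tree decomposition puts a clique entirely inside one bag — forcing width ≥ 5. Hence tw(G) = 5 exactly.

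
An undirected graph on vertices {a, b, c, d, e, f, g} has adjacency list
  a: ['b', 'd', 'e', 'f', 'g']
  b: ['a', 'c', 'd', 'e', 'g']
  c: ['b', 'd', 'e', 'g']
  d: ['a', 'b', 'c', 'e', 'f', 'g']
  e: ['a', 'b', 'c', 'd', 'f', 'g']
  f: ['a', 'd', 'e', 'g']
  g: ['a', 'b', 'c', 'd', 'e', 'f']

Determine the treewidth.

A width-4 tree decomposition is:
Bags: B1 = {a, d, e, f, g}  B2 = {a, b, d, e, g}  B3 = {b, c, d, e, g}
Tree: B1–B2, B2–B3
The largest bag has 5 vertices, giving width 4; this decomposition certifies tw(G) ≤ 4. Conversely, {b, c, d, e, g} is a clique of size 5, and the vertices of any clique must share a bag in every tree decomposition; so some bag has ≥ 5 vertices and tw(G) ≥ 4. The upper and lower bounds meet at 4, so that is the treewidth.

4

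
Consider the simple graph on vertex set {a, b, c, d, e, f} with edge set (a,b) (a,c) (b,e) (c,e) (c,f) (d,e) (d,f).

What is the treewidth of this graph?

A width-2 tree decomposition is:
Bags: B1 = {d, e, f}  B2 = {c, e, f}  B3 = {b, c, e}  B4 = {a, b, c}
Tree: B1–B2, B2–B3, B3–B4
Each bag holds 3 vertices, so the decomposition has width 2, which upper-bounds the treewidth. The edges d–f–c–e–d form a cycle, so G is not a tree and its treewidth is at least 2. Hence tw(G) = 2 exactly.

2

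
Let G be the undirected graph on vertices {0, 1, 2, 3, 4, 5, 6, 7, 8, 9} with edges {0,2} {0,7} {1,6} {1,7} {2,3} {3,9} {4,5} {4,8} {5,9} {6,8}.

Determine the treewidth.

2

A width-2 tree decomposition is:
Bags: B1 = {4, 5, 9}  B2 = {4, 8, 9}  B3 = {6, 8, 9}  B4 = {1, 6, 9}  B5 = {1, 7, 9}  B6 = {0, 7, 9}  B7 = {0, 2, 9}  B8 = {2, 3, 9}
Tree: B1–B2, B2–B3, B3–B4, B4–B5, B5–B6, B6–B7, B7–B8
Each bag holds 3 vertices, so the decomposition has width 2, which upper-bounds the treewidth. For the lower bound, G contains the cycle 9–5–4–8–6–1–7–0–2–3–9, so G is not a forest; only forests have treewidth ≤ 1, hence tw(G) ≥ 2. Therefore the treewidth is 2.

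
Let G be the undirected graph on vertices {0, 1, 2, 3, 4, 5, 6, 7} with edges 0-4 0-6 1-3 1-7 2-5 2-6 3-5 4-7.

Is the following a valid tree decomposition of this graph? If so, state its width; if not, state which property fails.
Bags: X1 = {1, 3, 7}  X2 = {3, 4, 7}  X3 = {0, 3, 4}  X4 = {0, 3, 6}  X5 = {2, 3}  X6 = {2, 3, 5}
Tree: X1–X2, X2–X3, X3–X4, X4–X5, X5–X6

A tree decomposition must satisfy three properties: every vertex lies in some bag; for every edge, both endpoints lie together in some bag; and for every vertex, the bags containing it form a connected subtree. Here edge (6,2) lies in no bag, so the decomposition is invalid.

No — edge (6,2) lies in no bag.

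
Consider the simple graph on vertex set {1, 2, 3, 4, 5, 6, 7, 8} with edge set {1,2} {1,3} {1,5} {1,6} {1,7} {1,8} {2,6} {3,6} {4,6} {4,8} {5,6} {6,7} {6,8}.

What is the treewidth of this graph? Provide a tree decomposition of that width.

Treewidth 2.
Bags: B1 = {1, 6, 8}  B2 = {1, 2, 6}  B3 = {4, 6, 8}  B4 = {1, 5, 6}  B5 = {1, 6, 7}  B6 = {1, 3, 6}
Tree: B1–B2, B1–B3, B2–B4, B1–B5, B5–B6

The largest bag has 3 vertices, giving width 2; this decomposition certifies tw(G) ≤ 2. On the other hand G contains the 3-clique {1, 2, 6}. A clique must lie in a single bag of any decomposition, so no decomposition can have width below 2. Therefore the treewidth is 2.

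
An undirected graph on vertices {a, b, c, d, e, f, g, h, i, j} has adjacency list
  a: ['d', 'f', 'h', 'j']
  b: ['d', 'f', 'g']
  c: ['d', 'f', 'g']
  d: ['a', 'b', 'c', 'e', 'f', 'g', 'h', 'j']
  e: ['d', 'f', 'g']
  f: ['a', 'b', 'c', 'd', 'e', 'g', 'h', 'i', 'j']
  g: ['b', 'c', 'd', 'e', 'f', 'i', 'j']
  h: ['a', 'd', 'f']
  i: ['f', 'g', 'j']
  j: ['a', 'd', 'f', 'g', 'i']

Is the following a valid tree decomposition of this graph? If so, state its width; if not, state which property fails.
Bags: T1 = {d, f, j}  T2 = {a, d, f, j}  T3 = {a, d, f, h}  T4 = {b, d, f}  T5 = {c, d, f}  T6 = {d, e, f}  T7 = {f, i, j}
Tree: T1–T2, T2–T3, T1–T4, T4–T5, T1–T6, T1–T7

A tree decomposition must satisfy three properties: every vertex lies in some bag; for every edge, both endpoints lie together in some bag; and for every vertex, the bags containing it form a connected subtree. Here vertex g appears in no bag, so the decomposition is invalid.

No — vertex g appears in no bag.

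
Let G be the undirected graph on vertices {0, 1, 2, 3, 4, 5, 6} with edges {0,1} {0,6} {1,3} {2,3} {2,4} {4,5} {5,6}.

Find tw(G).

2

A width-2 tree decomposition is:
Bags: B1 = {0, 1, 6}  B2 = {1, 3, 6}  B3 = {2, 3, 6}  B4 = {2, 4, 6}  B5 = {4, 5, 6}
Tree: B1–B2, B2–B3, B3–B4, B4–B5
The largest bag has 3 vertices, giving width 2; this decomposition certifies tw(G) ≤ 2. For the lower bound, G contains the cycle 6–0–1–3–2–4–5–6, so G is not a forest; only forests have treewidth ≤ 1, hence tw(G) ≥ 2. Therefore the treewidth is 2.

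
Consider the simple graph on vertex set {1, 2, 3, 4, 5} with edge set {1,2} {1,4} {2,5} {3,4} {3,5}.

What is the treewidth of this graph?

A width-2 tree decomposition is:
Bags: B1 = {1, 2, 5}  B2 = {1, 4, 5}  B3 = {3, 4, 5}
Tree: B1–B2, B2–B3
Each bag holds 3 vertices, so the decomposition has width 2, which upper-bounds the treewidth. For the lower bound, G contains the cycle 5–2–1–4–3–5, so G is not a forest; only forests have treewidth ≤ 1, hence tw(G) ≥ 2. Hence tw(G) = 2 exactly.

2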